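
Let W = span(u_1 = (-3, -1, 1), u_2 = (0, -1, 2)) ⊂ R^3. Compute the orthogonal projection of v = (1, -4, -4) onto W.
proj_W(v) = (9/46, 19/23, -73/46)

Set up U = [u_1 | ... | u_2] ∈ R^(3×2). The projector onto W = col(U) is P = U (U^T U)^(-1) U^T.
Compute U^T U =
  [11, 3]
  [3, 5],
and U^T v = (-3, -4).
Solve U^T U · c = U^T v for the coefficients: c = (-3/46, -35/46). The projection is proj_W(v) = U c.
Check: (v - proj_W(v)) · u_1 = 0  (should be 0).
Check: (v - proj_W(v)) · u_2 = 0  (should be 0).
Result: proj_W(v) = (9/46, 19/23, -73/46).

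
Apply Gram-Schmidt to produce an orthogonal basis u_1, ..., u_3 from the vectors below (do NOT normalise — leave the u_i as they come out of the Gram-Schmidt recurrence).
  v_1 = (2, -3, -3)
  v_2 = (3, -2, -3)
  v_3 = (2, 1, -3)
Orthogonal basis:
  u_1 = (2, -3, -3)
  u_2 = (12/11, 19/22, -3/22)
  u_3 = (-36/43, 36/43, -60/43)

Apply the Gram-Schmidt recurrence
  u_1 = v_1
  u_i = v_i − Σ_{j<i} ((v_i · u_j) / (u_j · u_j)) · u_j.

Step by step this gives:
  u_1 = (2, -3, -3)
  u_2 = (12/11, 19/22, -3/22)
  u_3 = (-36/43, 36/43, -60/43)

Orthogonality check:
  u_2 · u_1 = 0 (should be 0)
  u_3 · u_1 = 0 (should be 0)
  u_3 · u_2 = 0 (should be 0)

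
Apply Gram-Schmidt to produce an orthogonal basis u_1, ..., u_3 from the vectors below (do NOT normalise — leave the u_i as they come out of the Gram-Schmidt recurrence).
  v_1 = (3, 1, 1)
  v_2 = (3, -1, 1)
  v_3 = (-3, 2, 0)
Orthogonal basis:
  u_1 = (3, 1, 1)
  u_2 = (6/11, -20/11, 2/11)
  u_3 = (-3/10, 0, 9/10)

Apply the Gram-Schmidt recurrence
  u_1 = v_1
  u_i = v_i − Σ_{j<i} ((v_i · u_j) / (u_j · u_j)) · u_j.

Step by step this gives:
  u_1 = (3, 1, 1)
  u_2 = (6/11, -20/11, 2/11)
  u_3 = (-3/10, 0, 9/10)

Orthogonality check:
  u_2 · u_1 = 0 (should be 0)
  u_3 · u_1 = 0 (should be 0)
  u_3 · u_2 = 0 (should be 0)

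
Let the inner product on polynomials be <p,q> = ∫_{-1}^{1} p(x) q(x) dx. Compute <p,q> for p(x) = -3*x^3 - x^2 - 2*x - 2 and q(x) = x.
<p,q> = -38/15

Expand the product: p(x)·q(x) = -3*x^4 - x^3 - 2*x^2 - 2*x.
∫_{-1}^{1} of each monomial x^k gives [2/(k+1) if k even, 0 if k odd]. Integrating term-by-term (or equivalently evaluating the antiderivative F(x) = -3*x^5/5 - x^4/4 - 2*x^3/3 - x^2 at the endpoints):
  F(1) − F(−1) = -151/60 − (1/60) = -38/15.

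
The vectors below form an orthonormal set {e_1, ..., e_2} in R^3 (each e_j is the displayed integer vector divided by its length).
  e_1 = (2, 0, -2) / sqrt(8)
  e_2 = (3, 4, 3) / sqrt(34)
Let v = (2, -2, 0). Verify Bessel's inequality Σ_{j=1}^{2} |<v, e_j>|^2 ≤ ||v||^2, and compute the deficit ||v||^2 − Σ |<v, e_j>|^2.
Σ |<v, e_j>|^2 = 36/17; ||v||^2 = 8; deficit = 100/17

Write each e_j = u_j / sqrt(<u_j, u_j>) where u_j is the displayed integer vector. Then <v, e_j> = <v, u_j> / sqrt(<u_j, u_j>), so |<v, e_j>|^2 = <v, u_j>^2 / <u_j, u_j>.
Coefficients: <v, e_1> = 4/sqrt(8), <v, e_2> = -2/sqrt(34).
Square and sum: Σ |<v, e_j>|^2 = 36/17.
Compute ||v||^2 = v·v = 8.
Deficit = 8 − 36/17 = 100/17 ≥ 0, confirming Bessel's inequality. (The deficit equals ||v − Σ <v,e_j> e_j||^2, the squared distance from v to span{e_j}.)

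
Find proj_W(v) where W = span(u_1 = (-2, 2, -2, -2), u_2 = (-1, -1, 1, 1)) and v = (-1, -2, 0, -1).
proj_W(v) = (-1, -1/3, 1/3, 1/3)

Set up U = [u_1 | ... | u_2] ∈ R^(4×2). The projector onto W = col(U) is P = U (U^T U)^(-1) U^T.
Compute U^T U =
  [16, -4]
  [-4, 4],
and U^T v = (0, 2).
Solve U^T U · c = U^T v for the coefficients: c = (1/6, 2/3). The projection is proj_W(v) = U c.
Check: (v - proj_W(v)) · u_1 = 0  (should be 0).
Check: (v - proj_W(v)) · u_2 = 0  (should be 0).
Result: proj_W(v) = (-1, -1/3, 1/3, 1/3).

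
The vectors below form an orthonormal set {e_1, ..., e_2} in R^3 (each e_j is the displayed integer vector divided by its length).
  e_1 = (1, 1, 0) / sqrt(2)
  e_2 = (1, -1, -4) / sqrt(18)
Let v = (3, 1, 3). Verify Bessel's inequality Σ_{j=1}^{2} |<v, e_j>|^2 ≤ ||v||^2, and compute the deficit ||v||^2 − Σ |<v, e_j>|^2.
Σ |<v, e_j>|^2 = 122/9; ||v||^2 = 19; deficit = 49/9

Write each e_j = u_j / sqrt(<u_j, u_j>) where u_j is the displayed integer vector. Then <v, e_j> = <v, u_j> / sqrt(<u_j, u_j>), so |<v, e_j>|^2 = <v, u_j>^2 / <u_j, u_j>.
Coefficients: <v, e_1> = 4/sqrt(2), <v, e_2> = -10/sqrt(18).
Square and sum: Σ |<v, e_j>|^2 = 122/9.
Compute ||v||^2 = v·v = 19.
Deficit = 19 − 122/9 = 49/9 ≥ 0, confirming Bessel's inequality. (The deficit equals ||v − Σ <v,e_j> e_j||^2, the squared distance from v to span{e_j}.)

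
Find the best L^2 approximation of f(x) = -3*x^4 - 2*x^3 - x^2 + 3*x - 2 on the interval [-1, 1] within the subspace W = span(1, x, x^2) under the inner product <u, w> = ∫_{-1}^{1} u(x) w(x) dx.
g(x) = -25*x^2/7 + 9*x/5 - 61/35

The best approximation g ∈ W is the orthogonal projection of f onto W. Writing g = a_0 + a_1 x + a_2 x^2, the coefficients solve the normal equations G · a = b where
  G_{ij} = <φ_i, φ_j> and b_i = <f, φ_i>, with φ_0 = 1, φ_1 = x, φ_2 = x^2.
G =
  [2, 0, 2/3]
  [0, 2/3, 0]
  [2/3, 0, 2/5],
b = (-88/15, 6/5, -272/105).
Solving gives a_0 = -61/35, a_1 = 9/5, a_2 = -25/7, so
  g(x) = -25*x^2/7 + 9*x/5 - 61/35.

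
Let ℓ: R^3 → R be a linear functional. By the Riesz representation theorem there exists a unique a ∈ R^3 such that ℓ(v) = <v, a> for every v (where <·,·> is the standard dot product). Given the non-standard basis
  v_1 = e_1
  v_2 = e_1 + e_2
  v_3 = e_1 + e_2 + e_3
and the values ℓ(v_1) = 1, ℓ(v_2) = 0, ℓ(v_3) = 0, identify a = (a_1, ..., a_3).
a = (1, -1, 0)

Write a = (a_1, ..., a_3) in the standard basis. For each basis vector v_i, ℓ(v_i) = <v_i, a> is a linear equation in the a_j's. Collect the n equations into a matrix system V a = ℓ, where row i of V is v_i (expressed in the standard basis). Since V is invertible (lower-triangular with 1s on the diagonal, up to permutation), solve by back-substitution:
  V =
[[1, 0, 0],
 [1, 1, 0],
 [1, 1, 1]]
  V a = (1, 0, 0)
Solving gives a = (1, -1, 0).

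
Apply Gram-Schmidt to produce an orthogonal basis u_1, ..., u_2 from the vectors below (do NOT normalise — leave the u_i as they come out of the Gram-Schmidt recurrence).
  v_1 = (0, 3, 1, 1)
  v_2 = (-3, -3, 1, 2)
Orthogonal basis:
  u_1 = (0, 3, 1, 1)
  u_2 = (-3, -15/11, 17/11, 28/11)

Apply the Gram-Schmidt recurrence
  u_1 = v_1
  u_i = v_i − Σ_{j<i} ((v_i · u_j) / (u_j · u_j)) · u_j.

Step by step this gives:
  u_1 = (0, 3, 1, 1)
  u_2 = (-3, -15/11, 17/11, 28/11)

Orthogonality check:
  u_2 · u_1 = 0 (should be 0)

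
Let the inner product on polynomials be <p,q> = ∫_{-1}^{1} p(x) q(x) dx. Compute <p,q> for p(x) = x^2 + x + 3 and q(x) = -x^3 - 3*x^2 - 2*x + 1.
<p,q> = -34/15

Expand the product: p(x)·q(x) = -x^5 - 4*x^4 - 8*x^3 - 10*x^2 - 5*x + 3.
∫_{-1}^{1} of each monomial x^k gives [2/(k+1) if k even, 0 if k odd]. Integrating term-by-term (or equivalently evaluating the antiderivative F(x) = -x^6/6 - 4*x^5/5 - 2*x^4 - 10*x^3/3 - 5*x^2/2 + 3*x at the endpoints):
  F(1) − F(−1) = -29/5 − (-53/15) = -34/15.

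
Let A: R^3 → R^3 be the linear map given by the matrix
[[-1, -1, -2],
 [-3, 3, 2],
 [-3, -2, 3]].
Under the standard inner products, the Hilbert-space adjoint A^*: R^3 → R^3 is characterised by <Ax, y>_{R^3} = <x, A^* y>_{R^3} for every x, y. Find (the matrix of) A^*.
A^* = A^T =
[[-1, -3, -3],
 [-1, 3, -2],
 [-2, 2, 3]]

For real matrices with standard dot products, the defining identity <Ax, y> = <x, A^* y> gives (Ax)^T y = x^T (A^*) y, i.e. x^T A^T y = x^T (A^*) y. Since this holds for all x, y, we must have A^* = A^T. Therefore
A^* =
[[-1, -3, -3],
 [-1, 3, -2],
 [-2, 2, 3]].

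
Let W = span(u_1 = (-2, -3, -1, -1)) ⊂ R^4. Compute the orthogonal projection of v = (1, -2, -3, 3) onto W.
proj_W(v) = (-8/15, -4/5, -4/15, -4/15)

Set up U = [u_1 | ... | u_1] ∈ R^(4×1). The projector onto W = col(U) is P = U (U^T U)^(-1) U^T.
Compute U^T U =
  [15],
and U^T v = (4).
Solve U^T U · c = U^T v for the coefficients: c = (4/15). The projection is proj_W(v) = U c.
Check: (v - proj_W(v)) · u_1 = 0  (should be 0).
Result: proj_W(v) = (-8/15, -4/5, -4/15, -4/15).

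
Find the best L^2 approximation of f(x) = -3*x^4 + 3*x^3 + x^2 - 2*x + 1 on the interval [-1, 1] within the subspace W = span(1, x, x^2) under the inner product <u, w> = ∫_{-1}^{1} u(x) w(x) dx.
g(x) = -11*x^2/7 - x/5 + 44/35

The best approximation g ∈ W is the orthogonal projection of f onto W. Writing g = a_0 + a_1 x + a_2 x^2, the coefficients solve the normal equations G · a = b where
  G_{ij} = <φ_i, φ_j> and b_i = <f, φ_i>, with φ_0 = 1, φ_1 = x, φ_2 = x^2.
G =
  [2, 0, 2/3]
  [0, 2/3, 0]
  [2/3, 0, 2/5],
b = (22/15, -2/15, 22/105).
Solving gives a_0 = 44/35, a_1 = -1/5, a_2 = -11/7, so
  g(x) = -11*x^2/7 - x/5 + 44/35.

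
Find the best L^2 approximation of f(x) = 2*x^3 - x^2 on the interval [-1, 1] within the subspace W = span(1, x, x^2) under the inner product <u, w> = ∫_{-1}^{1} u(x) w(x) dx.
g(x) = -x^2 + 6*x/5

The best approximation g ∈ W is the orthogonal projection of f onto W. Writing g = a_0 + a_1 x + a_2 x^2, the coefficients solve the normal equations G · a = b where
  G_{ij} = <φ_i, φ_j> and b_i = <f, φ_i>, with φ_0 = 1, φ_1 = x, φ_2 = x^2.
G =
  [2, 0, 2/3]
  [0, 2/3, 0]
  [2/3, 0, 2/5],
b = (-2/3, 4/5, -2/5).
Solving gives a_0 = 0, a_1 = 6/5, a_2 = -1, so
  g(x) = -x^2 + 6*x/5.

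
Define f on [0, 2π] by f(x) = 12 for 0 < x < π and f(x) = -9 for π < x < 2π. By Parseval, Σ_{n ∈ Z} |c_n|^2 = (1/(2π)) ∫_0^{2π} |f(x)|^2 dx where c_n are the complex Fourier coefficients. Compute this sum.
Σ |c_n|^2 = 225/2

Parseval equates the L^2 energy of f (normalised by 1/(2π)) with the ℓ^2 sum of its Fourier coefficients: (1/(2π)) ∫_0^{2π} |f|^2 = Σ |c_n|^2.
Compute the left side: (1/(2π)) [∫_0^π 12^2 dx + ∫_π^{2π} (-9)^2 dx] = (1/(2π)) · (144π + 81π) = (144 + 81)/2 = 225/2.
So Σ_{n ∈ Z} |c_n|^2 = 225/2.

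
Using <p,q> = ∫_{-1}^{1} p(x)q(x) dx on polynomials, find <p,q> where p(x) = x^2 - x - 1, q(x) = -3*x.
<p,q> = 2

Expand the product: p(x)·q(x) = -3*x^3 + 3*x^2 + 3*x.
∫_{-1}^{1} of each monomial x^k gives [2/(k+1) if k even, 0 if k odd]. Integrating term-by-term (or equivalently evaluating the antiderivative F(x) = -3*x^4/4 + x^3 + 3*x^2/2 at the endpoints):
  F(1) − F(−1) = 7/4 − (-1/4) = 2.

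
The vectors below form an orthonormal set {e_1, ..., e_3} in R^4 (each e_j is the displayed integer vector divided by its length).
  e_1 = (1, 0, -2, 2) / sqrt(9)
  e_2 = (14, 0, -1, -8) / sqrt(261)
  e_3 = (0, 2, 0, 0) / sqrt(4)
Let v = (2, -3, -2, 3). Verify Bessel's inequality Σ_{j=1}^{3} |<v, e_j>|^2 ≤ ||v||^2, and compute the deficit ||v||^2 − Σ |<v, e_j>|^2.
Σ |<v, e_j>|^2 = 729/29; ||v||^2 = 26; deficit = 25/29

Write each e_j = u_j / sqrt(<u_j, u_j>) where u_j is the displayed integer vector. Then <v, e_j> = <v, u_j> / sqrt(<u_j, u_j>), so |<v, e_j>|^2 = <v, u_j>^2 / <u_j, u_j>.
Coefficients: <v, e_1> = 12/sqrt(9), <v, e_2> = 6/sqrt(261), <v, e_3> = -6/sqrt(4).
Square and sum: Σ |<v, e_j>|^2 = 729/29.
Compute ||v||^2 = v·v = 26.
Deficit = 26 − 729/29 = 25/29 ≥ 0, confirming Bessel's inequality. (The deficit equals ||v − Σ <v,e_j> e_j||^2, the squared distance from v to span{e_j}.)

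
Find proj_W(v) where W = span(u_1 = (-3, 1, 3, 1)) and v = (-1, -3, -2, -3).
proj_W(v) = (27/20, -9/20, -27/20, -9/20)

Set up U = [u_1 | ... | u_1] ∈ R^(4×1). The projector onto W = col(U) is P = U (U^T U)^(-1) U^T.
Compute U^T U =
  [20],
and U^T v = (-9).
Solve U^T U · c = U^T v for the coefficients: c = (-9/20). The projection is proj_W(v) = U c.
Check: (v - proj_W(v)) · u_1 = 0  (should be 0).
Result: proj_W(v) = (27/20, -9/20, -27/20, -9/20).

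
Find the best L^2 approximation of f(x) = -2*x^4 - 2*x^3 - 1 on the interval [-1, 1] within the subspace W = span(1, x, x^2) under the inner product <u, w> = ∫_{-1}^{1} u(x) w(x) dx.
g(x) = -12*x^2/7 - 6*x/5 - 29/35

The best approximation g ∈ W is the orthogonal projection of f onto W. Writing g = a_0 + a_1 x + a_2 x^2, the coefficients solve the normal equations G · a = b where
  G_{ij} = <φ_i, φ_j> and b_i = <f, φ_i>, with φ_0 = 1, φ_1 = x, φ_2 = x^2.
G =
  [2, 0, 2/3]
  [0, 2/3, 0]
  [2/3, 0, 2/5],
b = (-14/5, -4/5, -26/21).
Solving gives a_0 = -29/35, a_1 = -6/5, a_2 = -12/7, so
  g(x) = -12*x^2/7 - 6*x/5 - 29/35.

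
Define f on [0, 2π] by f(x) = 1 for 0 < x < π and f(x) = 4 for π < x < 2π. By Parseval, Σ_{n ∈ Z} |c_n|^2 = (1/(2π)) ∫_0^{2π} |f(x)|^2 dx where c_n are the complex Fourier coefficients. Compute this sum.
Σ |c_n|^2 = 17/2

Parseval equates the L^2 energy of f (normalised by 1/(2π)) with the ℓ^2 sum of its Fourier coefficients: (1/(2π)) ∫_0^{2π} |f|^2 = Σ |c_n|^2.
Compute the left side: (1/(2π)) [∫_0^π 1^2 dx + ∫_π^{2π} 4^2 dx] = (1/(2π)) · (1π + 16π) = (1 + 16)/2 = 17/2.
So Σ_{n ∈ Z} |c_n|^2 = 17/2.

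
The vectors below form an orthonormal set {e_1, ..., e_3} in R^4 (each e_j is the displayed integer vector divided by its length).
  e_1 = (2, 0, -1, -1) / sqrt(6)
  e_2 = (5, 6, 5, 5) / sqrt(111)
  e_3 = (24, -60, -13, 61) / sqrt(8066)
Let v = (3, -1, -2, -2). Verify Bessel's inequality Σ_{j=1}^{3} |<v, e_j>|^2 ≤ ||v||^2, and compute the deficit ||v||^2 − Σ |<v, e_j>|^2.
Σ |<v, e_j>|^2 = 1953/109; ||v||^2 = 18; deficit = 9/109

Write each e_j = u_j / sqrt(<u_j, u_j>) where u_j is the displayed integer vector. Then <v, e_j> = <v, u_j> / sqrt(<u_j, u_j>), so |<v, e_j>|^2 = <v, u_j>^2 / <u_j, u_j>.
Coefficients: <v, e_1> = 10/sqrt(6), <v, e_2> = -11/sqrt(111), <v, e_3> = 36/sqrt(8066).
Square and sum: Σ |<v, e_j>|^2 = 1953/109.
Compute ||v||^2 = v·v = 18.
Deficit = 18 − 1953/109 = 9/109 ≥ 0, confirming Bessel's inequality. (The deficit equals ||v − Σ <v,e_j> e_j||^2, the squared distance from v to span{e_j}.)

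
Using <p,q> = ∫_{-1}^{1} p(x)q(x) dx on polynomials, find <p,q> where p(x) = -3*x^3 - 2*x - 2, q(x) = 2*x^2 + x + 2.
<p,q> = -66/5

Expand the product: p(x)·q(x) = -6*x^5 - 3*x^4 - 10*x^3 - 6*x^2 - 6*x - 4.
∫_{-1}^{1} of each monomial x^k gives [2/(k+1) if k even, 0 if k odd]. Integrating term-by-term (or equivalently evaluating the antiderivative F(x) = -x^6 - 3*x^5/5 - 5*x^4/2 - 2*x^3 - 3*x^2 - 4*x at the endpoints):
  F(1) − F(−1) = -131/10 − (1/10) = -66/5.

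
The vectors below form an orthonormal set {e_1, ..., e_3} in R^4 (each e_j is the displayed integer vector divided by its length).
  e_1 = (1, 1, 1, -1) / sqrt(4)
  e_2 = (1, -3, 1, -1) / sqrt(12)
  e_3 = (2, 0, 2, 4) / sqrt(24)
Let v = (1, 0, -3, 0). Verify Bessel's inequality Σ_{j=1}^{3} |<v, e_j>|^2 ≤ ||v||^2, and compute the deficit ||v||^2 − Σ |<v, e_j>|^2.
Σ |<v, e_j>|^2 = 2; ||v||^2 = 10; deficit = 8

Write each e_j = u_j / sqrt(<u_j, u_j>) where u_j is the displayed integer vector. Then <v, e_j> = <v, u_j> / sqrt(<u_j, u_j>), so |<v, e_j>|^2 = <v, u_j>^2 / <u_j, u_j>.
Coefficients: <v, e_1> = -2/sqrt(4), <v, e_2> = -2/sqrt(12), <v, e_3> = -4/sqrt(24).
Square and sum: Σ |<v, e_j>|^2 = 2.
Compute ||v||^2 = v·v = 10.
Deficit = 10 − 2 = 8 ≥ 0, confirming Bessel's inequality. (The deficit equals ||v − Σ <v,e_j> e_j||^2, the squared distance from v to span{e_j}.)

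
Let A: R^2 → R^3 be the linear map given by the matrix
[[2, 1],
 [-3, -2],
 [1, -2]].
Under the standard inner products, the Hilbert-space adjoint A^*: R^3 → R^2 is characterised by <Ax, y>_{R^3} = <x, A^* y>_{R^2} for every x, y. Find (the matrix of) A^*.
A^* = A^T =
[[2, -3, 1],
 [1, -2, -2]]

For real matrices with standard dot products, the defining identity <Ax, y> = <x, A^* y> gives (Ax)^T y = x^T (A^*) y, i.e. x^T A^T y = x^T (A^*) y. Since this holds for all x, y, we must have A^* = A^T. Therefore
A^* =
[[2, -3, 1],
 [1, -2, -2]].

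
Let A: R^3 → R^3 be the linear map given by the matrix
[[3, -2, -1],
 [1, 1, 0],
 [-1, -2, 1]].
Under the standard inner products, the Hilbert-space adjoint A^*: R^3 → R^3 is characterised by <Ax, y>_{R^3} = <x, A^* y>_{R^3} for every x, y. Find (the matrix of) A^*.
A^* = A^T =
[[3, 1, -1],
 [-2, 1, -2],
 [-1, 0, 1]]

For real matrices with standard dot products, the defining identity <Ax, y> = <x, A^* y> gives (Ax)^T y = x^T (A^*) y, i.e. x^T A^T y = x^T (A^*) y. Since this holds for all x, y, we must have A^* = A^T. Therefore
A^* =
[[3, 1, -1],
 [-2, 1, -2],
 [-1, 0, 1]].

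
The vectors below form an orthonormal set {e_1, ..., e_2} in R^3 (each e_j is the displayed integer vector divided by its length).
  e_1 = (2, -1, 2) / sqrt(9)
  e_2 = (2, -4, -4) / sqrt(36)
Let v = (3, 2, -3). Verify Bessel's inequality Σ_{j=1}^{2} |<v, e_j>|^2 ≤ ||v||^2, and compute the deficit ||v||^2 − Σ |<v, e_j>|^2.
Σ |<v, e_j>|^2 = 29/9; ||v||^2 = 22; deficit = 169/9

Write each e_j = u_j / sqrt(<u_j, u_j>) where u_j is the displayed integer vector. Then <v, e_j> = <v, u_j> / sqrt(<u_j, u_j>), so |<v, e_j>|^2 = <v, u_j>^2 / <u_j, u_j>.
Coefficients: <v, e_1> = -2/sqrt(9), <v, e_2> = 10/sqrt(36).
Square and sum: Σ |<v, e_j>|^2 = 29/9.
Compute ||v||^2 = v·v = 22.
Deficit = 22 − 29/9 = 169/9 ≥ 0, confirming Bessel's inequality. (The deficit equals ||v − Σ <v,e_j> e_j||^2, the squared distance from v to span{e_j}.)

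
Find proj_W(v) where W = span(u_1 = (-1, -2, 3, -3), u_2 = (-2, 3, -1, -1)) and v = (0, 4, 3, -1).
proj_W(v) = (-592/329, 538/329, 54/329, -78/47)

Set up U = [u_1 | ... | u_2] ∈ R^(4×2). The projector onto W = col(U) is P = U (U^T U)^(-1) U^T.
Compute U^T U =
  [23, -4]
  [-4, 15],
and U^T v = (4, 10).
Solve U^T U · c = U^T v for the coefficients: c = (100/329, 246/329). The projection is proj_W(v) = U c.
Check: (v - proj_W(v)) · u_1 = 0  (should be 0).
Check: (v - proj_W(v)) · u_2 = 0  (should be 0).
Result: proj_W(v) = (-592/329, 538/329, 54/329, -78/47).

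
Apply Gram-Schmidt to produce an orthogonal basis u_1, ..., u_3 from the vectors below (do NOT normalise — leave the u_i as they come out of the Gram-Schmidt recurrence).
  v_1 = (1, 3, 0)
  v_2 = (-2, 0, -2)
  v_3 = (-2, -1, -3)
Orthogonal basis:
  u_1 = (1, 3, 0)
  u_2 = (-9/5, 3/5, -2)
  u_3 = (12/19, -4/19, -12/19)

Apply the Gram-Schmidt recurrence
  u_1 = v_1
  u_i = v_i − Σ_{j<i} ((v_i · u_j) / (u_j · u_j)) · u_j.

Step by step this gives:
  u_1 = (1, 3, 0)
  u_2 = (-9/5, 3/5, -2)
  u_3 = (12/19, -4/19, -12/19)

Orthogonality check:
  u_2 · u_1 = 0 (should be 0)
  u_3 · u_1 = 0 (should be 0)
  u_3 · u_2 = 0 (should be 0)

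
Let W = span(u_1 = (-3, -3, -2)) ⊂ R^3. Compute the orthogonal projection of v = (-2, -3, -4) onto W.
proj_W(v) = (-69/22, -69/22, -23/11)

Set up U = [u_1 | ... | u_1] ∈ R^(3×1). The projector onto W = col(U) is P = U (U^T U)^(-1) U^T.
Compute U^T U =
  [22],
and U^T v = (23).
Solve U^T U · c = U^T v for the coefficients: c = (23/22). The projection is proj_W(v) = U c.
Check: (v - proj_W(v)) · u_1 = 0  (should be 0).
Result: proj_W(v) = (-69/22, -69/22, -23/11).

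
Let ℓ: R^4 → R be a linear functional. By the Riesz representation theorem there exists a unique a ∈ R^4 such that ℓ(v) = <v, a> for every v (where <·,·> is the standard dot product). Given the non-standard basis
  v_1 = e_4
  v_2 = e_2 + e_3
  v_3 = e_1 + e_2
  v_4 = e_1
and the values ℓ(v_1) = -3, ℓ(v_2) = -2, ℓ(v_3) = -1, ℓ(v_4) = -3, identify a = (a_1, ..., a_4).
a = (-3, 2, -4, -3)

Write a = (a_1, ..., a_4) in the standard basis. For each basis vector v_i, ℓ(v_i) = <v_i, a> is a linear equation in the a_j's. Collect the n equations into a matrix system V a = ℓ, where row i of V is v_i (expressed in the standard basis). Since V is invertible (lower-triangular with 1s on the diagonal, up to permutation), solve by back-substitution:
  V =
[[0, 0, 0, 1],
 [0, 1, 1, 0],
 [1, 1, 0, 0],
 [1, 0, 0, 0]]
  V a = (-3, -2, -1, -3)
Solving gives a = (-3, 2, -4, -3).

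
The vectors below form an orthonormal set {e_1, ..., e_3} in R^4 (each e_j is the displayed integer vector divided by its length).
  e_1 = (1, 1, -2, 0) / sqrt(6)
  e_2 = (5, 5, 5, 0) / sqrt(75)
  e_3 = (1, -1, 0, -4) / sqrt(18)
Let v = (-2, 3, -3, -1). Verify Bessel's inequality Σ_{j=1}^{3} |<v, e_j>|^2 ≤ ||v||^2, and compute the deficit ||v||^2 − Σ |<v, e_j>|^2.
Σ |<v, e_j>|^2 = 86/9; ||v||^2 = 23; deficit = 121/9

Write each e_j = u_j / sqrt(<u_j, u_j>) where u_j is the displayed integer vector. Then <v, e_j> = <v, u_j> / sqrt(<u_j, u_j>), so |<v, e_j>|^2 = <v, u_j>^2 / <u_j, u_j>.
Coefficients: <v, e_1> = 7/sqrt(6), <v, e_2> = -10/sqrt(75), <v, e_3> = -1/sqrt(18).
Square and sum: Σ |<v, e_j>|^2 = 86/9.
Compute ||v||^2 = v·v = 23.
Deficit = 23 − 86/9 = 121/9 ≥ 0, confirming Bessel's inequality. (The deficit equals ||v − Σ <v,e_j> e_j||^2, the squared distance from v to span{e_j}.)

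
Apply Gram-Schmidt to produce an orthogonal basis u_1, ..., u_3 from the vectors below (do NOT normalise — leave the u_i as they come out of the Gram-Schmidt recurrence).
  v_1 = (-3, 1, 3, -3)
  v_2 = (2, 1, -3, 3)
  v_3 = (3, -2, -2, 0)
Orthogonal basis:
  u_1 = (-3, 1, 3, -3)
  u_2 = (-13/28, 51/28, -15/28, 15/28)
  u_3 = (84/115, 42/115, -16/23, -30/23)

Apply the Gram-Schmidt recurrence
  u_1 = v_1
  u_i = v_i − Σ_{j<i} ((v_i · u_j) / (u_j · u_j)) · u_j.

Step by step this gives:
  u_1 = (-3, 1, 3, -3)
  u_2 = (-13/28, 51/28, -15/28, 15/28)
  u_3 = (84/115, 42/115, -16/23, -30/23)

Orthogonality check:
  u_2 · u_1 = 0 (should be 0)
  u_3 · u_1 = 0 (should be 0)
  u_3 · u_2 = 0 (should be 0)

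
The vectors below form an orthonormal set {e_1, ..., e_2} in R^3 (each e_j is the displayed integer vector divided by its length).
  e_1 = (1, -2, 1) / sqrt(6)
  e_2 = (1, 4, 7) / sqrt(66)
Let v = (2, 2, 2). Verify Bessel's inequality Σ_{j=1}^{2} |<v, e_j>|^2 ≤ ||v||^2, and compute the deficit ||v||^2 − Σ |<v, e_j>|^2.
Σ |<v, e_j>|^2 = 96/11; ||v||^2 = 12; deficit = 36/11

Write each e_j = u_j / sqrt(<u_j, u_j>) where u_j is the displayed integer vector. Then <v, e_j> = <v, u_j> / sqrt(<u_j, u_j>), so |<v, e_j>|^2 = <v, u_j>^2 / <u_j, u_j>.
Coefficients: <v, e_1> = 0/sqrt(6), <v, e_2> = 24/sqrt(66).
Square and sum: Σ |<v, e_j>|^2 = 96/11.
Compute ||v||^2 = v·v = 12.
Deficit = 12 − 96/11 = 36/11 ≥ 0, confirming Bessel's inequality. (The deficit equals ||v − Σ <v,e_j> e_j||^2, the squared distance from v to span{e_j}.)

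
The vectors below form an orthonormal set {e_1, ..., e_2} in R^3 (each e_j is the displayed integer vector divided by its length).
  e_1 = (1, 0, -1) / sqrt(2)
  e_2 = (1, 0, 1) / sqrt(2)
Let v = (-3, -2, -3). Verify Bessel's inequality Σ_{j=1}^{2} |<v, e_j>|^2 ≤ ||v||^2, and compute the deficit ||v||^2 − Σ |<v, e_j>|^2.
Σ |<v, e_j>|^2 = 18; ||v||^2 = 22; deficit = 4

Write each e_j = u_j / sqrt(<u_j, u_j>) where u_j is the displayed integer vector. Then <v, e_j> = <v, u_j> / sqrt(<u_j, u_j>), so |<v, e_j>|^2 = <v, u_j>^2 / <u_j, u_j>.
Coefficients: <v, e_1> = 0/sqrt(2), <v, e_2> = -6/sqrt(2).
Square and sum: Σ |<v, e_j>|^2 = 18.
Compute ||v||^2 = v·v = 22.
Deficit = 22 − 18 = 4 ≥ 0, confirming Bessel's inequality. (The deficit equals ||v − Σ <v,e_j> e_j||^2, the squared distance from v to span{e_j}.)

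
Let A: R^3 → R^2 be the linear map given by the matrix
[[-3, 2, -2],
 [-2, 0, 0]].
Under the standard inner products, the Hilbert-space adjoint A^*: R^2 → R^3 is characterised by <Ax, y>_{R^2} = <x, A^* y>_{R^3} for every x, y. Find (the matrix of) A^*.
A^* = A^T =
[[-3, -2],
 [2, 0],
 [-2, 0]]

For real matrices with standard dot products, the defining identity <Ax, y> = <x, A^* y> gives (Ax)^T y = x^T (A^*) y, i.e. x^T A^T y = x^T (A^*) y. Since this holds for all x, y, we must have A^* = A^T. Therefore
A^* =
[[-3, -2],
 [2, 0],
 [-2, 0]].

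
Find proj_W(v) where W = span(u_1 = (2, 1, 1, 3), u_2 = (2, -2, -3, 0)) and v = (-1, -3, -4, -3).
proj_W(v) = (-68/127, -367/127, -478/127, -435/127)

Set up U = [u_1 | ... | u_2] ∈ R^(4×2). The projector onto W = col(U) is P = U (U^T U)^(-1) U^T.
Compute U^T U =
  [15, -1]
  [-1, 17],
and U^T v = (-18, 16).
Solve U^T U · c = U^T v for the coefficients: c = (-145/127, 111/127). The projection is proj_W(v) = U c.
Check: (v - proj_W(v)) · u_1 = 0  (should be 0).
Check: (v - proj_W(v)) · u_2 = 0  (should be 0).
Result: proj_W(v) = (-68/127, -367/127, -478/127, -435/127).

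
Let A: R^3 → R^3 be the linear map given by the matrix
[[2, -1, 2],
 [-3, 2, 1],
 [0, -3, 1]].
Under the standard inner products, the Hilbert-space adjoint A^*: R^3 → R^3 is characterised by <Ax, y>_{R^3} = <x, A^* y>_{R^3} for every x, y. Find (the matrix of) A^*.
A^* = A^T =
[[2, -3, 0],
 [-1, 2, -3],
 [2, 1, 1]]

For real matrices with standard dot products, the defining identity <Ax, y> = <x, A^* y> gives (Ax)^T y = x^T (A^*) y, i.e. x^T A^T y = x^T (A^*) y. Since this holds for all x, y, we must have A^* = A^T. Therefore
A^* =
[[2, -3, 0],
 [-1, 2, -3],
 [2, 1, 1]].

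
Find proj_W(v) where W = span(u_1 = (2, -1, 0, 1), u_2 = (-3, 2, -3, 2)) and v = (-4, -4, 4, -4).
proj_W(v) = (-22/15, 2/15, 18/5, -74/15)

Set up U = [u_1 | ... | u_2] ∈ R^(4×2). The projector onto W = col(U) is P = U (U^T U)^(-1) U^T.
Compute U^T U =
  [6, -6]
  [-6, 26],
and U^T v = (-8, -16).
Solve U^T U · c = U^T v for the coefficients: c = (-38/15, -6/5). The projection is proj_W(v) = U c.
Check: (v - proj_W(v)) · u_1 = 0  (should be 0).
Check: (v - proj_W(v)) · u_2 = 0  (should be 0).
Result: proj_W(v) = (-22/15, 2/15, 18/5, -74/15).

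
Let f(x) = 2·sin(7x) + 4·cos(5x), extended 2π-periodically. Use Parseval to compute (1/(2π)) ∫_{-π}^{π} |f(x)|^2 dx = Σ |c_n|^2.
Σ |c_n|^2 = 10

Expand |f|^2 and use orthogonality of {sin(nx), cos(mx)} on [-π, π]:
  ∫_{-π}^{π} sin(nx)^2 dx = π, ∫ cos(mx)^2 dx = π, and cross terms integrate to 0.
So ∫_{-π}^{π} f(x)^2 dx = 2^2 · π + 4^2 · π = (4 + 16)π.
Divide by 2π: (4 + 16)/2 = 10.
By Parseval, this equals Σ |c_n|^2.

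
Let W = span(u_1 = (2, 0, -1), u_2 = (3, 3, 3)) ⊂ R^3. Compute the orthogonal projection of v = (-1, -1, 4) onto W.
proj_W(v) = (-12/7, 8/7, 18/7)

Set up U = [u_1 | ... | u_2] ∈ R^(3×2). The projector onto W = col(U) is P = U (U^T U)^(-1) U^T.
Compute U^T U =
  [5, 3]
  [3, 27],
and U^T v = (-6, 6).
Solve U^T U · c = U^T v for the coefficients: c = (-10/7, 8/21). The projection is proj_W(v) = U c.
Check: (v - proj_W(v)) · u_1 = 0  (should be 0).
Check: (v - proj_W(v)) · u_2 = 0  (should be 0).
Result: proj_W(v) = (-12/7, 8/7, 18/7).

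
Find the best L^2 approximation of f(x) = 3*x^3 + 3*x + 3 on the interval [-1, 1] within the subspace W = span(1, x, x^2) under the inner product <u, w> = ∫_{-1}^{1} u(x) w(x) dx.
g(x) = 24*x/5 + 3

The best approximation g ∈ W is the orthogonal projection of f onto W. Writing g = a_0 + a_1 x + a_2 x^2, the coefficients solve the normal equations G · a = b where
  G_{ij} = <φ_i, φ_j> and b_i = <f, φ_i>, with φ_0 = 1, φ_1 = x, φ_2 = x^2.
G =
  [2, 0, 2/3]
  [0, 2/3, 0]
  [2/3, 0, 2/5],
b = (6, 16/5, 2).
Solving gives a_0 = 3, a_1 = 24/5, a_2 = 0, so
  g(x) = 24*x/5 + 3.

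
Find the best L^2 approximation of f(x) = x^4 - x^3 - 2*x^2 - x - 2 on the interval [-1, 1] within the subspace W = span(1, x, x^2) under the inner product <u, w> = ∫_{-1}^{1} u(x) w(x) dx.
g(x) = -8*x^2/7 - 8*x/5 - 73/35

The best approximation g ∈ W is the orthogonal projection of f onto W. Writing g = a_0 + a_1 x + a_2 x^2, the coefficients solve the normal equations G · a = b where
  G_{ij} = <φ_i, φ_j> and b_i = <f, φ_i>, with φ_0 = 1, φ_1 = x, φ_2 = x^2.
G =
  [2, 0, 2/3]
  [0, 2/3, 0]
  [2/3, 0, 2/5],
b = (-74/15, -16/15, -194/105).
Solving gives a_0 = -73/35, a_1 = -8/5, a_2 = -8/7, so
  g(x) = -8*x^2/7 - 8*x/5 - 73/35.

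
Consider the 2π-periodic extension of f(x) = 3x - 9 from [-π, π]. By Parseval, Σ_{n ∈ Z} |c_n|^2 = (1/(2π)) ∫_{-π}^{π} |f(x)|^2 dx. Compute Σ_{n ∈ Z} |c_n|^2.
Σ |c_n|^2 = 3π^2 + 81

Expand and integrate term by term over [-π, π]:
  ∫ (3x)^2 dx = 9·(2π^3/3); ∫ 2·3·(-9)·x dx = 0 (odd integrand); ∫ (-9)^2 dx = 81·2π.
So (1/(2π)) ∫_{-π}^{π} (3x - 9)^2 dx = 9π^2/3 + 81 = 3π^2 + 81.
Parseval ⇒ Σ |c_n|^2 = 3π^2 + 81.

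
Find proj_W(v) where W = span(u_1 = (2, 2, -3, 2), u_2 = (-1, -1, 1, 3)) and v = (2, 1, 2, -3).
proj_W(v) = (52/251, 52/251, 30/251, -812/251)

Set up U = [u_1 | ... | u_2] ∈ R^(4×2). The projector onto W = col(U) is P = U (U^T U)^(-1) U^T.
Compute U^T U =
  [21, -1]
  [-1, 12],
and U^T v = (-6, -10).
Solve U^T U · c = U^T v for the coefficients: c = (-82/251, -216/251). The projection is proj_W(v) = U c.
Check: (v - proj_W(v)) · u_1 = 0  (should be 0).
Check: (v - proj_W(v)) · u_2 = 0  (should be 0).
Result: proj_W(v) = (52/251, 52/251, 30/251, -812/251).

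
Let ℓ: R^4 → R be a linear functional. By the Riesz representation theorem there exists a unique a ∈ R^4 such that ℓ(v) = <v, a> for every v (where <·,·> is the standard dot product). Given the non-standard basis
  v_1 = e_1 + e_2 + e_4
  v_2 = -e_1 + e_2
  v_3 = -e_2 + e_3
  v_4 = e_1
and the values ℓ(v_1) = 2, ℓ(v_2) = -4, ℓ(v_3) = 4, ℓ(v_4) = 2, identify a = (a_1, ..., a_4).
a = (2, -2, 2, 2)

Write a = (a_1, ..., a_4) in the standard basis. For each basis vector v_i, ℓ(v_i) = <v_i, a> is a linear equation in the a_j's. Collect the n equations into a matrix system V a = ℓ, where row i of V is v_i (expressed in the standard basis). Since V is invertible (lower-triangular with 1s on the diagonal, up to permutation), solve by back-substitution:
  V =
[[1, 1, 0, 1],
 [-1, 1, 0, 0],
 [0, -1, 1, 0],
 [1, 0, 0, 0]]
  V a = (2, -4, 4, 2)
Solving gives a = (2, -2, 2, 2).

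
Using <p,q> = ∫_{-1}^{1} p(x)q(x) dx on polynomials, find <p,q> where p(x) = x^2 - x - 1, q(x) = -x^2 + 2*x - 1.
<p,q> = 4/15

Expand the product: p(x)·q(x) = -x^4 + 3*x^3 - 2*x^2 - x + 1.
∫_{-1}^{1} of each monomial x^k gives [2/(k+1) if k even, 0 if k odd]. Integrating term-by-term (or equivalently evaluating the antiderivative F(x) = -x^5/5 + 3*x^4/4 - 2*x^3/3 - x^2/2 + x at the endpoints):
  F(1) − F(−1) = 23/60 − (7/60) = 4/15.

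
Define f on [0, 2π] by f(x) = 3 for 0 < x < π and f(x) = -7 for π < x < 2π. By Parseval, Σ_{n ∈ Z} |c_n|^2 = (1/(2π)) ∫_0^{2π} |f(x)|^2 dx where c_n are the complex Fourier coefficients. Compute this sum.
Σ |c_n|^2 = 29

Parseval equates the L^2 energy of f (normalised by 1/(2π)) with the ℓ^2 sum of its Fourier coefficients: (1/(2π)) ∫_0^{2π} |f|^2 = Σ |c_n|^2.
Compute the left side: (1/(2π)) [∫_0^π 3^2 dx + ∫_π^{2π} (-7)^2 dx] = (1/(2π)) · (9π + 49π) = (9 + 49)/2 = 29.
So Σ_{n ∈ Z} |c_n|^2 = 29.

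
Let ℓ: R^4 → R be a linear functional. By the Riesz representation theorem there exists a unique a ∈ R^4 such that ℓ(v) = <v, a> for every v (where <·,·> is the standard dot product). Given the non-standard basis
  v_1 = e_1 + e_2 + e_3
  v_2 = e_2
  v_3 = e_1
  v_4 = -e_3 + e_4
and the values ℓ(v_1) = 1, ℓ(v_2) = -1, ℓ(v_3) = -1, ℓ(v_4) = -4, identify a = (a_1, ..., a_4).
a = (-1, -1, 3, -1)

Write a = (a_1, ..., a_4) in the standard basis. For each basis vector v_i, ℓ(v_i) = <v_i, a> is a linear equation in the a_j's. Collect the n equations into a matrix system V a = ℓ, where row i of V is v_i (expressed in the standard basis). Since V is invertible (lower-triangular with 1s on the diagonal, up to permutation), solve by back-substitution:
  V =
[[1, 1, 1, 0],
 [0, 1, 0, 0],
 [1, 0, 0, 0],
 [0, 0, -1, 1]]
  V a = (1, -1, -1, -4)
Solving gives a = (-1, -1, 3, -1).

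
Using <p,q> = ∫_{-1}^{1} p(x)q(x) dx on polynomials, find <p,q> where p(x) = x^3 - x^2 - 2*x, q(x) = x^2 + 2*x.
<p,q> = -34/15

Expand the product: p(x)·q(x) = x^5 + x^4 - 4*x^3 - 4*x^2.
∫_{-1}^{1} of each monomial x^k gives [2/(k+1) if k even, 0 if k odd]. Integrating term-by-term (or equivalently evaluating the antiderivative F(x) = x^6/6 + x^5/5 - x^4 - 4*x^3/3 at the endpoints):
  F(1) − F(−1) = -59/30 − (3/10) = -34/15.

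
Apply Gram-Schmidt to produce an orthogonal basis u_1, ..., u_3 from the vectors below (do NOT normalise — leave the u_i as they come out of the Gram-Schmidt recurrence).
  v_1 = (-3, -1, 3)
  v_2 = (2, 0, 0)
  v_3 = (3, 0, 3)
Orthogonal basis:
  u_1 = (-3, -1, 3)
  u_2 = (20/19, -6/19, 18/19)
  u_3 = (0, 9/10, 3/10)

Apply the Gram-Schmidt recurrence
  u_1 = v_1
  u_i = v_i − Σ_{j<i} ((v_i · u_j) / (u_j · u_j)) · u_j.

Step by step this gives:
  u_1 = (-3, -1, 3)
  u_2 = (20/19, -6/19, 18/19)
  u_3 = (0, 9/10, 3/10)

Orthogonality check:
  u_2 · u_1 = 0 (should be 0)
  u_3 · u_1 = 0 (should be 0)
  u_3 · u_2 = 0 (should be 0)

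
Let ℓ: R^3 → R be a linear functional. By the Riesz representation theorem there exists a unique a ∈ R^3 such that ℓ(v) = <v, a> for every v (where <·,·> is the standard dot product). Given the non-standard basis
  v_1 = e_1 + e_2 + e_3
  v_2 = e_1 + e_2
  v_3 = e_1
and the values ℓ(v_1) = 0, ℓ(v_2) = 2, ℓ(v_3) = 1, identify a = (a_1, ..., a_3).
a = (1, 1, -2)

Write a = (a_1, ..., a_3) in the standard basis. For each basis vector v_i, ℓ(v_i) = <v_i, a> is a linear equation in the a_j's. Collect the n equations into a matrix system V a = ℓ, where row i of V is v_i (expressed in the standard basis). Since V is invertible (lower-triangular with 1s on the diagonal, up to permutation), solve by back-substitution:
  V =
[[1, 1, 1],
 [1, 1, 0],
 [1, 0, 0]]
  V a = (0, 2, 1)
Solving gives a = (1, 1, -2).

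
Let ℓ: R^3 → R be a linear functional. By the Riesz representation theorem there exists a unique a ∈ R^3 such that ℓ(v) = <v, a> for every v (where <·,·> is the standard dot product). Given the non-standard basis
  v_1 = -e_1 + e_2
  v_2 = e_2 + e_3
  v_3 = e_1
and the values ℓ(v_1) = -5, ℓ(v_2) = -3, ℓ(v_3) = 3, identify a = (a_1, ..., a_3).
a = (3, -2, -1)

Write a = (a_1, ..., a_3) in the standard basis. For each basis vector v_i, ℓ(v_i) = <v_i, a> is a linear equation in the a_j's. Collect the n equations into a matrix system V a = ℓ, where row i of V is v_i (expressed in the standard basis). Since V is invertible (lower-triangular with 1s on the diagonal, up to permutation), solve by back-substitution:
  V =
[[-1, 1, 0],
 [0, 1, 1],
 [1, 0, 0]]
  V a = (-5, -3, 3)
Solving gives a = (3, -2, -1).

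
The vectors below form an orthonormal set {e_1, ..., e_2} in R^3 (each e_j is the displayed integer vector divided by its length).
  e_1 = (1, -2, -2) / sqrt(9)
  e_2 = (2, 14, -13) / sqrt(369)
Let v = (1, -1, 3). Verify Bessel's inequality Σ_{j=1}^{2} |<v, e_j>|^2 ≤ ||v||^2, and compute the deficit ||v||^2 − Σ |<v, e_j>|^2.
Σ |<v, e_j>|^2 = 330/41; ||v||^2 = 11; deficit = 121/41

Write each e_j = u_j / sqrt(<u_j, u_j>) where u_j is the displayed integer vector. Then <v, e_j> = <v, u_j> / sqrt(<u_j, u_j>), so |<v, e_j>|^2 = <v, u_j>^2 / <u_j, u_j>.
Coefficients: <v, e_1> = -3/sqrt(9), <v, e_2> = -51/sqrt(369).
Square and sum: Σ |<v, e_j>|^2 = 330/41.
Compute ||v||^2 = v·v = 11.
Deficit = 11 − 330/41 = 121/41 ≥ 0, confirming Bessel's inequality. (The deficit equals ||v − Σ <v,e_j> e_j||^2, the squared distance from v to span{e_j}.)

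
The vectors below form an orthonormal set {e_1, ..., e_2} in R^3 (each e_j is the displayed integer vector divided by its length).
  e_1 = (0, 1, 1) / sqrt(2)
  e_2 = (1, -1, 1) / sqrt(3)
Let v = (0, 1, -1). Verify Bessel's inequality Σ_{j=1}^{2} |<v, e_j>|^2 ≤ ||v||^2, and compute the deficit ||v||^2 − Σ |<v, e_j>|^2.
Σ |<v, e_j>|^2 = 4/3; ||v||^2 = 2; deficit = 2/3

Write each e_j = u_j / sqrt(<u_j, u_j>) where u_j is the displayed integer vector. Then <v, e_j> = <v, u_j> / sqrt(<u_j, u_j>), so |<v, e_j>|^2 = <v, u_j>^2 / <u_j, u_j>.
Coefficients: <v, e_1> = 0/sqrt(2), <v, e_2> = -2/sqrt(3).
Square and sum: Σ |<v, e_j>|^2 = 4/3.
Compute ||v||^2 = v·v = 2.
Deficit = 2 − 4/3 = 2/3 ≥ 0, confirming Bessel's inequality. (The deficit equals ||v − Σ <v,e_j> e_j||^2, the squared distance from v to span{e_j}.)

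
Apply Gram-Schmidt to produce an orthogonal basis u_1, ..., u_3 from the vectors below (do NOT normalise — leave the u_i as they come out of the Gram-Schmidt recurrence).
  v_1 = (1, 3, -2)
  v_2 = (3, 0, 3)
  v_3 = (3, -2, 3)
Orthogonal basis:
  u_1 = (1, 3, -2)
  u_2 = (45/14, 9/14, 18/7)
  u_3 = (2/3, -2/3, -2/3)

Apply the Gram-Schmidt recurrence
  u_1 = v_1
  u_i = v_i − Σ_{j<i} ((v_i · u_j) / (u_j · u_j)) · u_j.

Step by step this gives:
  u_1 = (1, 3, -2)
  u_2 = (45/14, 9/14, 18/7)
  u_3 = (2/3, -2/3, -2/3)

Orthogonality check:
  u_2 · u_1 = 0 (should be 0)
  u_3 · u_1 = 0 (should be 0)
  u_3 · u_2 = 0 (should be 0)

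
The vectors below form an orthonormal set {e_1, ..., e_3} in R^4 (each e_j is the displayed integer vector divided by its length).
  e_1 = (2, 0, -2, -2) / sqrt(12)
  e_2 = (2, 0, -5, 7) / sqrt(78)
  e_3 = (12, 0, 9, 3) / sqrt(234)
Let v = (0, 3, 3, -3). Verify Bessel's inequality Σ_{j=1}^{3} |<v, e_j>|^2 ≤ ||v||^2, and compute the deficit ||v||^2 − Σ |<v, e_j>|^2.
Σ |<v, e_j>|^2 = 18; ||v||^2 = 27; deficit = 9

Write each e_j = u_j / sqrt(<u_j, u_j>) where u_j is the displayed integer vector. Then <v, e_j> = <v, u_j> / sqrt(<u_j, u_j>), so |<v, e_j>|^2 = <v, u_j>^2 / <u_j, u_j>.
Coefficients: <v, e_1> = 0/sqrt(12), <v, e_2> = -36/sqrt(78), <v, e_3> = 18/sqrt(234).
Square and sum: Σ |<v, e_j>|^2 = 18.
Compute ||v||^2 = v·v = 27.
Deficit = 27 − 18 = 9 ≥ 0, confirming Bessel's inequality. (The deficit equals ||v − Σ <v,e_j> e_j||^2, the squared distance from v to span{e_j}.)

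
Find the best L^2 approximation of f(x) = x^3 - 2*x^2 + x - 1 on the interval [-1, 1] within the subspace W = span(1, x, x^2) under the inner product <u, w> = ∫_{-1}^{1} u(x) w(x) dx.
g(x) = -2*x^2 + 8*x/5 - 1

The best approximation g ∈ W is the orthogonal projection of f onto W. Writing g = a_0 + a_1 x + a_2 x^2, the coefficients solve the normal equations G · a = b where
  G_{ij} = <φ_i, φ_j> and b_i = <f, φ_i>, with φ_0 = 1, φ_1 = x, φ_2 = x^2.
G =
  [2, 0, 2/3]
  [0, 2/3, 0]
  [2/3, 0, 2/5],
b = (-10/3, 16/15, -22/15).
Solving gives a_0 = -1, a_1 = 8/5, a_2 = -2, so
  g(x) = -2*x^2 + 8*x/5 - 1.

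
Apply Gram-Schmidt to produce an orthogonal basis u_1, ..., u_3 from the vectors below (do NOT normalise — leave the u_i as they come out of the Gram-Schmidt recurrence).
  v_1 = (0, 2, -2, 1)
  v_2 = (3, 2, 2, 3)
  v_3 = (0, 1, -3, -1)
Orthogonal basis:
  u_1 = (0, 2, -2, 1)
  u_2 = (3, 4/3, 8/3, 8/3)
  u_3 = (28/25, -13/225, -101/225, -176/225)

Apply the Gram-Schmidt recurrence
  u_1 = v_1
  u_i = v_i − Σ_{j<i} ((v_i · u_j) / (u_j · u_j)) · u_j.

Step by step this gives:
  u_1 = (0, 2, -2, 1)
  u_2 = (3, 4/3, 8/3, 8/3)
  u_3 = (28/25, -13/225, -101/225, -176/225)

Orthogonality check:
  u_2 · u_1 = 0 (should be 0)
  u_3 · u_1 = 0 (should be 0)
  u_3 · u_2 = 0 (should be 0)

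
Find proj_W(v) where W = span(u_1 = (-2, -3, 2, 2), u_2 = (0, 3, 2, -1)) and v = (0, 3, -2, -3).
proj_W(v) = (12/7, 3, -10/7, -13/7)

Set up U = [u_1 | ... | u_2] ∈ R^(4×2). The projector onto W = col(U) is P = U (U^T U)^(-1) U^T.
Compute U^T U =
  [21, -7]
  [-7, 14],
and U^T v = (-19, 8).
Solve U^T U · c = U^T v for the coefficients: c = (-6/7, 1/7). The projection is proj_W(v) = U c.
Check: (v - proj_W(v)) · u_1 = 0  (should be 0).
Check: (v - proj_W(v)) · u_2 = 0  (should be 0).
Result: proj_W(v) = (12/7, 3, -10/7, -13/7).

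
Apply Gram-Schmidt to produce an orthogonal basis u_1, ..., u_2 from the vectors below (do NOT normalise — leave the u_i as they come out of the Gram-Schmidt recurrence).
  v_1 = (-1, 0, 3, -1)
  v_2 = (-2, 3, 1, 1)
Orthogonal basis:
  u_1 = (-1, 0, 3, -1)
  u_2 = (-18/11, 3, -1/11, 15/11)

Apply the Gram-Schmidt recurrence
  u_1 = v_1
  u_i = v_i − Σ_{j<i} ((v_i · u_j) / (u_j · u_j)) · u_j.

Step by step this gives:
  u_1 = (-1, 0, 3, -1)
  u_2 = (-18/11, 3, -1/11, 15/11)

Orthogonality check:
  u_2 · u_1 = 0 (should be 0)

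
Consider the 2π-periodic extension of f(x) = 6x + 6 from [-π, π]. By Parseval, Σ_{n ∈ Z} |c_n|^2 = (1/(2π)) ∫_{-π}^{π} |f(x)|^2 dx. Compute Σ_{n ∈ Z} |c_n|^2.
Σ |c_n|^2 = 12π^2 + 36

Expand and integrate term by term over [-π, π]:
  ∫ (6x)^2 dx = 36·(2π^3/3); ∫ 2·6·(6)·x dx = 0 (odd integrand); ∫ 6^2 dx = 36·2π.
So (1/(2π)) ∫_{-π}^{π} (6x + 6)^2 dx = 36π^2/3 + 36 = 12π^2 + 36.
Parseval ⇒ Σ |c_n|^2 = 12π^2 + 36.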